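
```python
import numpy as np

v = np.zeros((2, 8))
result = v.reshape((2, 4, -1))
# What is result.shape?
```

(2, 4, 2)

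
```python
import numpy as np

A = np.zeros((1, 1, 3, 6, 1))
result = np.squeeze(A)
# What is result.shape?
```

(3, 6)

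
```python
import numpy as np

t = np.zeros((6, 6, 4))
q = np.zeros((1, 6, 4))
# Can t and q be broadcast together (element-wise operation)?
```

Yes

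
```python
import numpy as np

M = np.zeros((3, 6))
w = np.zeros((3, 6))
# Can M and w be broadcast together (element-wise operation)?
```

Yes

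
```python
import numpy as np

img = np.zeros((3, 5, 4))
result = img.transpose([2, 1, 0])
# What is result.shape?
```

(4, 5, 3)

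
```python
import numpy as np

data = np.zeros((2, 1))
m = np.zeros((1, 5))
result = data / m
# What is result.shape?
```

(2, 5)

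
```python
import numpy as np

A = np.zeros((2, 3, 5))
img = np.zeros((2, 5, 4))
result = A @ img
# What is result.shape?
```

(2, 3, 4)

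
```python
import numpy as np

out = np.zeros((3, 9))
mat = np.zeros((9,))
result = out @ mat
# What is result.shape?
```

(3,)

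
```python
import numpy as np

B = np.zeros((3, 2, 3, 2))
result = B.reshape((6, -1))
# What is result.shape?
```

(6, 6)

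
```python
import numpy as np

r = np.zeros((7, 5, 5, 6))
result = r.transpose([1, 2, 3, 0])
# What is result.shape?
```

(5, 5, 6, 7)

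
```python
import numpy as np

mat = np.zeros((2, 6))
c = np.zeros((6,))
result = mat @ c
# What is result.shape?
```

(2,)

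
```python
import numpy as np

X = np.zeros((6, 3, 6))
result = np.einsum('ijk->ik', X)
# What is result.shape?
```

(6, 6)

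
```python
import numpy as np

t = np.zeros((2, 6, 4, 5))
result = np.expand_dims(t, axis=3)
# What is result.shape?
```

(2, 6, 4, 1, 5)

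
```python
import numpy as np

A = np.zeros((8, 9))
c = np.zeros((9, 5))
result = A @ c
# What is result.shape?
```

(8, 5)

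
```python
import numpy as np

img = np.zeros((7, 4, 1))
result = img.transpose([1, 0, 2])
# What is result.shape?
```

(4, 7, 1)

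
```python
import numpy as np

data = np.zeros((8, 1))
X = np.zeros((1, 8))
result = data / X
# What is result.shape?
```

(8, 8)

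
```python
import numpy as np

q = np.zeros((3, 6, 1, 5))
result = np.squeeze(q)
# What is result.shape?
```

(3, 6, 5)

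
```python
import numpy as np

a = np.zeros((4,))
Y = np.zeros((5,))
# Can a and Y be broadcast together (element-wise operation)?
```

No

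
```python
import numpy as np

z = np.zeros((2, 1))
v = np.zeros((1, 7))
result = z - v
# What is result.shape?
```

(2, 7)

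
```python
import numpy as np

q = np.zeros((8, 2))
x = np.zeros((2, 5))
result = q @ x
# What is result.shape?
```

(8, 5)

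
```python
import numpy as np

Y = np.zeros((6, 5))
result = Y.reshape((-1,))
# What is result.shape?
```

(30,)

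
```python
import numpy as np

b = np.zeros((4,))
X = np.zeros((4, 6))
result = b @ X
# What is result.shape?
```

(6,)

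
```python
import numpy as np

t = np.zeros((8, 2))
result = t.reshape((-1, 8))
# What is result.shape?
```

(2, 8)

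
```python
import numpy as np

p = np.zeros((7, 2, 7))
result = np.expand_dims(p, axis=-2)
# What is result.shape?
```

(7, 2, 1, 7)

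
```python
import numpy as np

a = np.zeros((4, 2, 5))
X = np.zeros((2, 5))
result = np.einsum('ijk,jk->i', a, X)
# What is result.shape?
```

(4,)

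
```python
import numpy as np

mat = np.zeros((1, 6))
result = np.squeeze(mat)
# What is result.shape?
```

(6,)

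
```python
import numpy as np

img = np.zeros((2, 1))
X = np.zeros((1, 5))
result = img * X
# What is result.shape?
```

(2, 5)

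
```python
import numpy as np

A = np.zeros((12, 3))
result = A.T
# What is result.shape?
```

(3, 12)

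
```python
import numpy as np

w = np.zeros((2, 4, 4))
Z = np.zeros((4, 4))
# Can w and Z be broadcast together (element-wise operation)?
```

Yes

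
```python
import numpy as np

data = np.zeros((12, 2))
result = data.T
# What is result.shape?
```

(2, 12)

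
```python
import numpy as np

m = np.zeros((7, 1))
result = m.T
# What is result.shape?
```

(1, 7)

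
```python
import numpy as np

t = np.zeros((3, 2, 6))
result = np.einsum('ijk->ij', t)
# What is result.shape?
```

(3, 2)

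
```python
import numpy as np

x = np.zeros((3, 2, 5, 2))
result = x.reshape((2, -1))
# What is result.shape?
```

(2, 30)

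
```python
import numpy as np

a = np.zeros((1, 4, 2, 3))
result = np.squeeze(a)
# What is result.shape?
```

(4, 2, 3)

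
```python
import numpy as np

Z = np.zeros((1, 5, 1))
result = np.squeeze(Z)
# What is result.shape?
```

(5,)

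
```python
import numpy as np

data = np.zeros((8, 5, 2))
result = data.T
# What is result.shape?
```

(2, 5, 8)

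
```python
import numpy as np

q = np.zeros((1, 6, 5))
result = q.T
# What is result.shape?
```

(5, 6, 1)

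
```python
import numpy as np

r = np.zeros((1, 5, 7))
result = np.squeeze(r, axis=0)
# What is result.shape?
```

(5, 7)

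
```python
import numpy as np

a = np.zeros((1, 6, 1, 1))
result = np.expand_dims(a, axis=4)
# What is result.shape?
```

(1, 6, 1, 1, 1)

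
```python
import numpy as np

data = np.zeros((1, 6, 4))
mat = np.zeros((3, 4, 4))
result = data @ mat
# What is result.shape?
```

(3, 6, 4)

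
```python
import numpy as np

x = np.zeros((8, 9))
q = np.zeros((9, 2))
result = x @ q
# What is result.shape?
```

(8, 2)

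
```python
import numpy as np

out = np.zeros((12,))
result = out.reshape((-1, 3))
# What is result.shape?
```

(4, 3)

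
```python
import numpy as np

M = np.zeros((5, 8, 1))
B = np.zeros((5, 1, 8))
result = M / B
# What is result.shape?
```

(5, 8, 8)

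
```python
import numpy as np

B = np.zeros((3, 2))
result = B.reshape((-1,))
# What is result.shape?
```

(6,)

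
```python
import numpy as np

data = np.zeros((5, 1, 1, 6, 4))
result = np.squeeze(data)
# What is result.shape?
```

(5, 6, 4)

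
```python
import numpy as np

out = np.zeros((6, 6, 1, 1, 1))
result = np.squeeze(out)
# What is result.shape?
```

(6, 6)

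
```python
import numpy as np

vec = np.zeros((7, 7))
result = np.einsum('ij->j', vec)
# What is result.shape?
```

(7,)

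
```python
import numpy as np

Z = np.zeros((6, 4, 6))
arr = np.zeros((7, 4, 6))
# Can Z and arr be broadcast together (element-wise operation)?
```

No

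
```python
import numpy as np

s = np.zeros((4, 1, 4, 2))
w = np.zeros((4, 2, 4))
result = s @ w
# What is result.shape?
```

(4, 4, 4, 4)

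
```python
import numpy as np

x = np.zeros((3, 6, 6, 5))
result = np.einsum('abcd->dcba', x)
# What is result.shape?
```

(5, 6, 6, 3)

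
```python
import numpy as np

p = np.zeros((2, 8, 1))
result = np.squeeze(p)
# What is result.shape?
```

(2, 8)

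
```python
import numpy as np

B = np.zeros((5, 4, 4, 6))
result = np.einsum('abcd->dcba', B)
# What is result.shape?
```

(6, 4, 4, 5)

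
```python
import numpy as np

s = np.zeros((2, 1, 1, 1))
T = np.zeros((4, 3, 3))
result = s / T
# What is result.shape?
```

(2, 4, 3, 3)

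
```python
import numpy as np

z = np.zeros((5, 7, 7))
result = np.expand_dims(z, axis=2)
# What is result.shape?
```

(5, 7, 1, 7)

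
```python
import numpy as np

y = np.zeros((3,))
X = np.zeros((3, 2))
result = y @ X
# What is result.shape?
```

(2,)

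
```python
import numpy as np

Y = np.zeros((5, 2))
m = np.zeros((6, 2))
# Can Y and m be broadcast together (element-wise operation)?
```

No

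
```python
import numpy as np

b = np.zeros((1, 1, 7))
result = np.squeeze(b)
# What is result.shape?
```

(7,)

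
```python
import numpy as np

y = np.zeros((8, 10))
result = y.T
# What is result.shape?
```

(10, 8)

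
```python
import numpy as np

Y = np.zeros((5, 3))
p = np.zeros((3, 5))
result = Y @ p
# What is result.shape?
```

(5, 5)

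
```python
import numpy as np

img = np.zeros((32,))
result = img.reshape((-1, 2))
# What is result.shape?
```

(16, 2)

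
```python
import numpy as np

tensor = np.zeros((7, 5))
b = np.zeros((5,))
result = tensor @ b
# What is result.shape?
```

(7,)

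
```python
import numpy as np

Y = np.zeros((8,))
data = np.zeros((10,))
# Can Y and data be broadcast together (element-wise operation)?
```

No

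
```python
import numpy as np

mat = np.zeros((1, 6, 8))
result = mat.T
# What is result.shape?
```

(8, 6, 1)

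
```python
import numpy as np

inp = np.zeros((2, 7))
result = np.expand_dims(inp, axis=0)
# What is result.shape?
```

(1, 2, 7)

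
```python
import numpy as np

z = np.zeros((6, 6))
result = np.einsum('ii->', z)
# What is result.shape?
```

()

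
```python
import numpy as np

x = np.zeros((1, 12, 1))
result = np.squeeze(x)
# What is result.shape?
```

(12,)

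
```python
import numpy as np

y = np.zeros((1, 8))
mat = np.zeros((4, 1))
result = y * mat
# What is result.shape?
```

(4, 8)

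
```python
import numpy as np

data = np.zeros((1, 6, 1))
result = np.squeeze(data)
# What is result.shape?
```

(6,)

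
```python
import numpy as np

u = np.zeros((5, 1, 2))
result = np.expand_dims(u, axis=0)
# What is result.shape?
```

(1, 5, 1, 2)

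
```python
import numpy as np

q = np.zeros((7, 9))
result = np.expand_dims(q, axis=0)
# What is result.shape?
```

(1, 7, 9)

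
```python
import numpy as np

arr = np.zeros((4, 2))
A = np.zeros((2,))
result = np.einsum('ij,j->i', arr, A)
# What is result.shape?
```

(4,)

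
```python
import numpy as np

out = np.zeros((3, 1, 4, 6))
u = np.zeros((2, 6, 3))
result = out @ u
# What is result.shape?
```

(3, 2, 4, 3)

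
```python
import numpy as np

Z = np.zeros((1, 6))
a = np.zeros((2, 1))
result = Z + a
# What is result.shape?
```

(2, 6)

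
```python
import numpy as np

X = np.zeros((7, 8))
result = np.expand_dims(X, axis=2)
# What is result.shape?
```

(7, 8, 1)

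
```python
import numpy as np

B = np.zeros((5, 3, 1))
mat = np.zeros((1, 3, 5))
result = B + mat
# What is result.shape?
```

(5, 3, 5)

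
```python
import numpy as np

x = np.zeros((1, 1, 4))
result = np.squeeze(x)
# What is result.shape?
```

(4,)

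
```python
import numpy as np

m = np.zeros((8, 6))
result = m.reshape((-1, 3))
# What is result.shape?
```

(16, 3)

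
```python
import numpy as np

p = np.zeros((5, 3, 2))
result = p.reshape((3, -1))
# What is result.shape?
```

(3, 10)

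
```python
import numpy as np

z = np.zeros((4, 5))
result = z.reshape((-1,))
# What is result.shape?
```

(20,)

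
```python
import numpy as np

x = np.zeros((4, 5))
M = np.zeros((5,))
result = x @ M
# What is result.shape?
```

(4,)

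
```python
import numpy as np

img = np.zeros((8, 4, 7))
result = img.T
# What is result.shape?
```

(7, 4, 8)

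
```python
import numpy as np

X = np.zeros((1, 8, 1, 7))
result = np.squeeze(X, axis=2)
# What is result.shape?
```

(1, 8, 7)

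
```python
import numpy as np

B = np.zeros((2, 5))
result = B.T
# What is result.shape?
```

(5, 2)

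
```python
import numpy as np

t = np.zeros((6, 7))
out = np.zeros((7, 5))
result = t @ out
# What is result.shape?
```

(6, 5)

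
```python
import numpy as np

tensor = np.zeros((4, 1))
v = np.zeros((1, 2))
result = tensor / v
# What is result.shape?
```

(4, 2)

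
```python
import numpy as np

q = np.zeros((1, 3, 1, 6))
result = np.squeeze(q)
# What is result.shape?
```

(3, 6)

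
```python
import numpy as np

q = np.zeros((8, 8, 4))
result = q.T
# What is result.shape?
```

(4, 8, 8)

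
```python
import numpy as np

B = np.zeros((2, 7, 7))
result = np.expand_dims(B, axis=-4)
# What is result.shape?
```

(1, 2, 7, 7)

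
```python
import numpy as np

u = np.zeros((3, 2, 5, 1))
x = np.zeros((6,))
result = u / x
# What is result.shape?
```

(3, 2, 5, 6)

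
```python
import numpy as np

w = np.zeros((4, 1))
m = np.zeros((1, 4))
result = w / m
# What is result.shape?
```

(4, 4)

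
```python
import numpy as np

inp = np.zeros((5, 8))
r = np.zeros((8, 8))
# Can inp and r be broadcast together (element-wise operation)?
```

No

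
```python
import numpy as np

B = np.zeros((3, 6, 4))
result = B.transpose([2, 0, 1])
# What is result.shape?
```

(4, 3, 6)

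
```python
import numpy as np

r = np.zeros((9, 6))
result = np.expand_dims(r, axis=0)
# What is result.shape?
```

(1, 9, 6)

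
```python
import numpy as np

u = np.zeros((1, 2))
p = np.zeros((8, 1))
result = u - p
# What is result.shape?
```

(8, 2)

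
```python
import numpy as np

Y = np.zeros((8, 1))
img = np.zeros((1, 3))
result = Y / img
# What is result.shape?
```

(8, 3)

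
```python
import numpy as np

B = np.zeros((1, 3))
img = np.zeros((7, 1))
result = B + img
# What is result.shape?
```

(7, 3)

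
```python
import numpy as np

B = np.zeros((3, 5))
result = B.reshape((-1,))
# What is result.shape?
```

(15,)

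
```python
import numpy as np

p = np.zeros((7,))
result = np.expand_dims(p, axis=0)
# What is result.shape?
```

(1, 7)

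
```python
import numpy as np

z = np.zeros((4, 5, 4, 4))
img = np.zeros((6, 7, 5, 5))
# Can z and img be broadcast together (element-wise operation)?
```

No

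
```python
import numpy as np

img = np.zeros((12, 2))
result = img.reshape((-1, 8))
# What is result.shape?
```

(3, 8)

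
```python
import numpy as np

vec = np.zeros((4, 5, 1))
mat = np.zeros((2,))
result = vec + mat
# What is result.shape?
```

(4, 5, 2)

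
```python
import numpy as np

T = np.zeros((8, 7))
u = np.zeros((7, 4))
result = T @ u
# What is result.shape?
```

(8, 4)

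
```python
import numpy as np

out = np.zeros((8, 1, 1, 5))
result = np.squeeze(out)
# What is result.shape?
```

(8, 5)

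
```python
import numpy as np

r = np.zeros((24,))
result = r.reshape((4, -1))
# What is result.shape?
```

(4, 6)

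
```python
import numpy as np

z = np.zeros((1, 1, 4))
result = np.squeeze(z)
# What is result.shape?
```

(4,)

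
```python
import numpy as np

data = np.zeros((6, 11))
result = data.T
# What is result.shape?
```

(11, 6)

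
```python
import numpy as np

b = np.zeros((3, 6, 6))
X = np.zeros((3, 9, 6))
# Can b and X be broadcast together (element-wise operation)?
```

No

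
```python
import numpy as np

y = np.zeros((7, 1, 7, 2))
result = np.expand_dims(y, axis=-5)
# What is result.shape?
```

(1, 7, 1, 7, 2)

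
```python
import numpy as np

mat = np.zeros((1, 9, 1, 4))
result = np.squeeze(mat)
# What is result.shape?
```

(9, 4)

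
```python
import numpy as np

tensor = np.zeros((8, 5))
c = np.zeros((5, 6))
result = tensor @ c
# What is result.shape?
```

(8, 6)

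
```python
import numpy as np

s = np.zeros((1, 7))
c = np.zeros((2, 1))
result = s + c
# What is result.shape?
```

(2, 7)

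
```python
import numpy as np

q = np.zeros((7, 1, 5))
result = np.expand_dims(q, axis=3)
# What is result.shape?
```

(7, 1, 5, 1)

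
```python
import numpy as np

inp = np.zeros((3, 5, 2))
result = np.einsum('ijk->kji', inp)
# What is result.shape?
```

(2, 5, 3)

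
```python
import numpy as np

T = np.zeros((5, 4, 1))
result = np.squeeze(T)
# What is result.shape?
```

(5, 4)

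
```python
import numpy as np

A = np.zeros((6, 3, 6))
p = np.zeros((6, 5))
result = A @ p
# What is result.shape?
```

(6, 3, 5)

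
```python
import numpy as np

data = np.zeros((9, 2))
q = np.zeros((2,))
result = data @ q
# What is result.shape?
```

(9,)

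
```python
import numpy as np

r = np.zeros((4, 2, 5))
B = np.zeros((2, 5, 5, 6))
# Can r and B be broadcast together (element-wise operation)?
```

No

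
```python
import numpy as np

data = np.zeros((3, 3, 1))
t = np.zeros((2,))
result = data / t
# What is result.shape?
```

(3, 3, 2)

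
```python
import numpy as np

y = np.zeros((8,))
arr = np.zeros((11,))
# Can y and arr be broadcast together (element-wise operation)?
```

No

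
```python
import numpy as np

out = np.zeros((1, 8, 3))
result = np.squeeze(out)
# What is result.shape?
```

(8, 3)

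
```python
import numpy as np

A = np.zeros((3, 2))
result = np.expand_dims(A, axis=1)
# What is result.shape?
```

(3, 1, 2)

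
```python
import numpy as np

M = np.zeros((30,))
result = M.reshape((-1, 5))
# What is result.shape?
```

(6, 5)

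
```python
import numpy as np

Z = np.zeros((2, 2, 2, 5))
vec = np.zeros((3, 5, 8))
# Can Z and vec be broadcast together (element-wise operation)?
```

No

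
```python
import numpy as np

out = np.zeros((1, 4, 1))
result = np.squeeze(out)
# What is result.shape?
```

(4,)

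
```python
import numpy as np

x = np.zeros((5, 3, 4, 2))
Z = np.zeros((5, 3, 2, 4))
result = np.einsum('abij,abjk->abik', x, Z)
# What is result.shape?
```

(5, 3, 4, 4)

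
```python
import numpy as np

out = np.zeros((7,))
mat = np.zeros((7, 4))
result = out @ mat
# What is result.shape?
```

(4,)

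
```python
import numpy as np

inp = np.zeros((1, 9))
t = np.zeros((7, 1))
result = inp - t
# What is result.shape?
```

(7, 9)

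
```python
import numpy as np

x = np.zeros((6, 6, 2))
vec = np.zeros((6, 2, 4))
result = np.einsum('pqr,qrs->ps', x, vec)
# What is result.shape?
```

(6, 4)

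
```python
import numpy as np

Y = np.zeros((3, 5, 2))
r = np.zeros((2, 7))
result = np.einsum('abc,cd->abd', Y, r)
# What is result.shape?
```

(3, 5, 7)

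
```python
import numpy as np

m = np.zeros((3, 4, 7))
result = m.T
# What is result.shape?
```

(7, 4, 3)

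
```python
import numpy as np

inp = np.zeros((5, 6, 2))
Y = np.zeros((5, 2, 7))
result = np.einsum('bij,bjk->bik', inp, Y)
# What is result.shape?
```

(5, 6, 7)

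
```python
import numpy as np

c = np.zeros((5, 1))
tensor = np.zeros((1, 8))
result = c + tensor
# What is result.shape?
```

(5, 8)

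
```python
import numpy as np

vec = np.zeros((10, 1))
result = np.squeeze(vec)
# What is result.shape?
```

(10,)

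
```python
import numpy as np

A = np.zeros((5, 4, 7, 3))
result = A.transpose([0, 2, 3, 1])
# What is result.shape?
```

(5, 7, 3, 4)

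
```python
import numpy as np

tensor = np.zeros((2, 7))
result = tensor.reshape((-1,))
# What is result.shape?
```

(14,)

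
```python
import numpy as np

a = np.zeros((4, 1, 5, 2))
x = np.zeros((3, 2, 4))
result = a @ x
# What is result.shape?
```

(4, 3, 5, 4)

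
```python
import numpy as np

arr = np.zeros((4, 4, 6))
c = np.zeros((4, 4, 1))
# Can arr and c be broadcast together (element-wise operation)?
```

Yes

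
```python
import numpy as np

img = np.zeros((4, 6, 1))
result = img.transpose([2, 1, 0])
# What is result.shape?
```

(1, 6, 4)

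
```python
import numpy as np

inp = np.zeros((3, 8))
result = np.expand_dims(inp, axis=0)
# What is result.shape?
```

(1, 3, 8)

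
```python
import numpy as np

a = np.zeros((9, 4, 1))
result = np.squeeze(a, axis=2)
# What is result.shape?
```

(9, 4)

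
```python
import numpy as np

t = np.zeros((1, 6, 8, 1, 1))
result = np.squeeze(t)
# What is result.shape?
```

(6, 8)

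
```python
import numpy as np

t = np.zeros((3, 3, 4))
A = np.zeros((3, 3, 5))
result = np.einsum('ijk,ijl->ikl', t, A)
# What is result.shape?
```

(3, 4, 5)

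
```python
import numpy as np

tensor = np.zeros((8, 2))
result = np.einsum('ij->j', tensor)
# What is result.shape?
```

(2,)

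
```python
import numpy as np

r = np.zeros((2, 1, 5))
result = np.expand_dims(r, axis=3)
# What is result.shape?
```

(2, 1, 5, 1)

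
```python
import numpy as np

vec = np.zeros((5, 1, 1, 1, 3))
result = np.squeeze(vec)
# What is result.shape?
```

(5, 3)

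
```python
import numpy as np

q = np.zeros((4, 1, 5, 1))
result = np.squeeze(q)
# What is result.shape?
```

(4, 5)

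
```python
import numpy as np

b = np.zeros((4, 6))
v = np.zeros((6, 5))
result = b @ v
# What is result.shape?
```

(4, 5)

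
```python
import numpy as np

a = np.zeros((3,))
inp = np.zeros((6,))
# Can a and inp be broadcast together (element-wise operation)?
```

No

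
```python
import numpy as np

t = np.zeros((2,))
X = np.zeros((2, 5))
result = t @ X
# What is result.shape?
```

(5,)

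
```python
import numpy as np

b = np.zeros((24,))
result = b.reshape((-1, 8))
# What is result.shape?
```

(3, 8)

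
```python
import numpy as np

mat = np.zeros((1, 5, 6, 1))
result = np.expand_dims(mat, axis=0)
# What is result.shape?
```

(1, 1, 5, 6, 1)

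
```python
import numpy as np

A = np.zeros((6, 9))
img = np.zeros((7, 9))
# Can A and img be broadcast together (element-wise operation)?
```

No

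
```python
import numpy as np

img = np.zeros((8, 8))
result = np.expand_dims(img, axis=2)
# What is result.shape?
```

(8, 8, 1)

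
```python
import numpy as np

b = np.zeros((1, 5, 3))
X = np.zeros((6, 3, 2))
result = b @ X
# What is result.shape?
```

(6, 5, 2)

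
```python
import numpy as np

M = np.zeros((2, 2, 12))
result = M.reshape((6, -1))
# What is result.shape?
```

(6, 8)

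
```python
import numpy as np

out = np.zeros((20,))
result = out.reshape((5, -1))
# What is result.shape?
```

(5, 4)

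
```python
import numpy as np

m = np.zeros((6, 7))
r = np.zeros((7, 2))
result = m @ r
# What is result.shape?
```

(6, 2)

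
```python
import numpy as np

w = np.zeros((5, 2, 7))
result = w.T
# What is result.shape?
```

(7, 2, 5)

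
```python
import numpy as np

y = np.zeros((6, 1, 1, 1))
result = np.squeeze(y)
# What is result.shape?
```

(6,)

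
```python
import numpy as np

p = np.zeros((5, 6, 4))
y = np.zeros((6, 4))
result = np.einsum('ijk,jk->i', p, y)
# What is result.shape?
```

(5,)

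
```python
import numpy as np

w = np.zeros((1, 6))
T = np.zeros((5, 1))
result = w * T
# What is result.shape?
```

(5, 6)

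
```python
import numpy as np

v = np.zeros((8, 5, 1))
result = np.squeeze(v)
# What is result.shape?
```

(8, 5)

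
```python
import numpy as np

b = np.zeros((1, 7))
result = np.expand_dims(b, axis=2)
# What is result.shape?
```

(1, 7, 1)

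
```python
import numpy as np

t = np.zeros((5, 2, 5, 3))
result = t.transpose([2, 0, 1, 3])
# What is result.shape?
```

(5, 5, 2, 3)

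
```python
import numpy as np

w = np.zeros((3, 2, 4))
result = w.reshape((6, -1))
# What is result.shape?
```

(6, 4)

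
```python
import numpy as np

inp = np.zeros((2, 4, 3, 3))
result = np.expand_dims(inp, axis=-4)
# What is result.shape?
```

(2, 1, 4, 3, 3)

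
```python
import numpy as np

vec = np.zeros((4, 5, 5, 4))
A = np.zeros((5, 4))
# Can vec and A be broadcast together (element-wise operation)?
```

Yes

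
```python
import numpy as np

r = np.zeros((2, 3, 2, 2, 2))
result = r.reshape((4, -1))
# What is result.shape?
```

(4, 12)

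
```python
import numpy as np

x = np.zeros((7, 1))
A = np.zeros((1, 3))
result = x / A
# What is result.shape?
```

(7, 3)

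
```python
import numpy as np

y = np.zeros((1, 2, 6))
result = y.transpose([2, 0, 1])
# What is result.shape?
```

(6, 1, 2)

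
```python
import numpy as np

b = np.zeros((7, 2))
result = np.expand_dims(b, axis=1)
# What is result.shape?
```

(7, 1, 2)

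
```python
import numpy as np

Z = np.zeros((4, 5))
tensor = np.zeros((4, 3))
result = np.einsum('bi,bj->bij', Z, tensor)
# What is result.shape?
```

(4, 5, 3)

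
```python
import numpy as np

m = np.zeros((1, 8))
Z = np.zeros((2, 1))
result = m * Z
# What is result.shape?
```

(2, 8)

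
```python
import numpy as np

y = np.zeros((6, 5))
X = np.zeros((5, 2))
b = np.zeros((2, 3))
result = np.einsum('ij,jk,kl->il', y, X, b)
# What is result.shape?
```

(6, 3)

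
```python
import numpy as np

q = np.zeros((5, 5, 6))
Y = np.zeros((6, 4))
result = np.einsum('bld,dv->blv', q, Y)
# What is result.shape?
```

(5, 5, 4)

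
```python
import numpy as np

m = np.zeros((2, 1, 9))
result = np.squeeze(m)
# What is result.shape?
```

(2, 9)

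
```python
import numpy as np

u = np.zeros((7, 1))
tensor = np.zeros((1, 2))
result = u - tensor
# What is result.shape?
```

(7, 2)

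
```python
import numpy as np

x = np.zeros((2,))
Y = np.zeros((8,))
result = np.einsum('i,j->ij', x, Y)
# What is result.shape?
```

(2, 8)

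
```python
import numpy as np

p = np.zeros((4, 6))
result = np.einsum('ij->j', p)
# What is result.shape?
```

(6,)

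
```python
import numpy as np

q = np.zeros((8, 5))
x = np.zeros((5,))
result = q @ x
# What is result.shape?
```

(8,)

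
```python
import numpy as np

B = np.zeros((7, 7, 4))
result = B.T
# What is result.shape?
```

(4, 7, 7)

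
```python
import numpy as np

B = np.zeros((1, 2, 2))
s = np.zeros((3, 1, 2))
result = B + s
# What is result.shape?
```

(3, 2, 2)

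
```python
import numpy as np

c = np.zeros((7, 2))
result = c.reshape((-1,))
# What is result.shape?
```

(14,)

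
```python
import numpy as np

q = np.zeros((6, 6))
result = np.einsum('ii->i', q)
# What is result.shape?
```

(6,)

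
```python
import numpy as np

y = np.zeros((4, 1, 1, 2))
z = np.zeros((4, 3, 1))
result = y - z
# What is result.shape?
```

(4, 4, 3, 2)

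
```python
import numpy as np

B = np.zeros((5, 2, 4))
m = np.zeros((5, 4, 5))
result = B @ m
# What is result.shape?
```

(5, 2, 5)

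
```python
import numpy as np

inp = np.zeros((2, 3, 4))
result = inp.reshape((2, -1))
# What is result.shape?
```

(2, 12)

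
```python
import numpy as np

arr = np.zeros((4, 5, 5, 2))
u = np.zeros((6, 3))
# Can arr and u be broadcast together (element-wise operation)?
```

No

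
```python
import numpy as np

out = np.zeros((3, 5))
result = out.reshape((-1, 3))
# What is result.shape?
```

(5, 3)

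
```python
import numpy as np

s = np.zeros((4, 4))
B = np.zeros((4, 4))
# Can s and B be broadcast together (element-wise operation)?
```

Yes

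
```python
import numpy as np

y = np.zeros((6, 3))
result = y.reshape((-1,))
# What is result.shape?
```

(18,)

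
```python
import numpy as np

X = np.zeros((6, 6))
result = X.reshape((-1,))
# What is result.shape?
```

(36,)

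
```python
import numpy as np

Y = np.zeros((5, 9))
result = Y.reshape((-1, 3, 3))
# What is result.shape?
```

(5, 3, 3)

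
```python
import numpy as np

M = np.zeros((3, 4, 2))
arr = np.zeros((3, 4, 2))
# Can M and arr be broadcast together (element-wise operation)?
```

Yes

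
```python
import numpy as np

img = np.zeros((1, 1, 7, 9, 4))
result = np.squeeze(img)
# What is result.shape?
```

(7, 9, 4)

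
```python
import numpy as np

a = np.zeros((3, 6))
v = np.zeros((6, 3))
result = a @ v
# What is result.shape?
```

(3, 3)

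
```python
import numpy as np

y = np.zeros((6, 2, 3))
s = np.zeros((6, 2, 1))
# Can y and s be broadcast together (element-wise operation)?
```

Yes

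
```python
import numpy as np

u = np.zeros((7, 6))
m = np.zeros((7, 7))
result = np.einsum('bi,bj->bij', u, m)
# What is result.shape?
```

(7, 6, 7)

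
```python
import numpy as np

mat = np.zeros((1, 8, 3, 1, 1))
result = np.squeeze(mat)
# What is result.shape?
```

(8, 3)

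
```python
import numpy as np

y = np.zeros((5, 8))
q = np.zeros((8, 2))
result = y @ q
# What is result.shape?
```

(5, 2)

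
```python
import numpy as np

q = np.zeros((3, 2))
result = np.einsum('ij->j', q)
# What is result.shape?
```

(2,)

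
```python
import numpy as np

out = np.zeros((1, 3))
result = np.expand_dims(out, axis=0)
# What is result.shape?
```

(1, 1, 3)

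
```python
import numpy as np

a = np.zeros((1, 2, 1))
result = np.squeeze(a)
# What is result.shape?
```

(2,)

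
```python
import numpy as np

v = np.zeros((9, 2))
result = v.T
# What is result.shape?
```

(2, 9)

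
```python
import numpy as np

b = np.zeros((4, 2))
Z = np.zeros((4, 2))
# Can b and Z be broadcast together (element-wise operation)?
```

Yes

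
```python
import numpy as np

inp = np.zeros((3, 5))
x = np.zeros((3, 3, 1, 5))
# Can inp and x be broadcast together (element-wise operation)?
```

Yes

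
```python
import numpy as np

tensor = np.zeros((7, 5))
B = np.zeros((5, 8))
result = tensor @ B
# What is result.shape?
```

(7, 8)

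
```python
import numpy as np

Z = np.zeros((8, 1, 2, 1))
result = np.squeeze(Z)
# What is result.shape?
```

(8, 2)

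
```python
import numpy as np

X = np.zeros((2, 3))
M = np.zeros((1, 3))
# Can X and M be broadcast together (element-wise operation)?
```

Yes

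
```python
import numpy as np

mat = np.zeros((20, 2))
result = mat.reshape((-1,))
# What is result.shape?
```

(40,)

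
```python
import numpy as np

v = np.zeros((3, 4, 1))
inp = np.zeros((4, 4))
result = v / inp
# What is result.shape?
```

(3, 4, 4)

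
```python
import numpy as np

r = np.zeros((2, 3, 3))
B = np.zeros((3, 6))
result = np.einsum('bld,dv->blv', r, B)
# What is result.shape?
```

(2, 3, 6)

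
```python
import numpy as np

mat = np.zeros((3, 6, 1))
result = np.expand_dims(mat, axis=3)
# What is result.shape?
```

(3, 6, 1, 1)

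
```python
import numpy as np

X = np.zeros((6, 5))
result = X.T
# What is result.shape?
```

(5, 6)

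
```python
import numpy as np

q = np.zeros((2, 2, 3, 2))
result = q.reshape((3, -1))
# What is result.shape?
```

(3, 8)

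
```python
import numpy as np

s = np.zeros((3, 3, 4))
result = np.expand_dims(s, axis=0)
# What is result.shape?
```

(1, 3, 3, 4)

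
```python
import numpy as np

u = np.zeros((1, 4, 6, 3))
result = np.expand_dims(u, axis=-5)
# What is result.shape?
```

(1, 1, 4, 6, 3)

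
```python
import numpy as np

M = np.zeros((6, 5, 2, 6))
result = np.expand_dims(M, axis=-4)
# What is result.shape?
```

(6, 1, 5, 2, 6)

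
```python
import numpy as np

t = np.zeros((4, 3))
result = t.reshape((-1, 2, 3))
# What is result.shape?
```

(2, 2, 3)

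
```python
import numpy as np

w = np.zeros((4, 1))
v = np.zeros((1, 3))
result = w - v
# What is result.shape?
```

(4, 3)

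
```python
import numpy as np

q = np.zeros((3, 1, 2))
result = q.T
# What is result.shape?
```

(2, 1, 3)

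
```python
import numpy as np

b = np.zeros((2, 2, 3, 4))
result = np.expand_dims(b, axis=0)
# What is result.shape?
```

(1, 2, 2, 3, 4)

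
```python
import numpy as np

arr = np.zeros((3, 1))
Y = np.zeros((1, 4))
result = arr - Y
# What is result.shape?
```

(3, 4)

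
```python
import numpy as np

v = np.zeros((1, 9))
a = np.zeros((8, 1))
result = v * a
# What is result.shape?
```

(8, 9)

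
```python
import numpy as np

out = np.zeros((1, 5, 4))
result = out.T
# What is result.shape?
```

(4, 5, 1)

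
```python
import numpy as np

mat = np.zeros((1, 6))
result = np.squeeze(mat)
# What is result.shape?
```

(6,)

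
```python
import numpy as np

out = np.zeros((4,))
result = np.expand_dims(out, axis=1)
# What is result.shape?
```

(4, 1)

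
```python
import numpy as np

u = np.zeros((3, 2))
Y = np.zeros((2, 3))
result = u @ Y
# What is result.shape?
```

(3, 3)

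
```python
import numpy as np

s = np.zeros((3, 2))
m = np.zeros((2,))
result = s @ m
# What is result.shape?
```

(3,)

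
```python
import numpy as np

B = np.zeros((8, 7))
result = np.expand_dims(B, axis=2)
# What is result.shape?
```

(8, 7, 1)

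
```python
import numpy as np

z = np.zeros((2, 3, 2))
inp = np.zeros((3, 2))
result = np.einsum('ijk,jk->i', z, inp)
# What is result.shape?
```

(2,)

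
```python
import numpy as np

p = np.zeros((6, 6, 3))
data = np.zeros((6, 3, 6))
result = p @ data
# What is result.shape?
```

(6, 6, 6)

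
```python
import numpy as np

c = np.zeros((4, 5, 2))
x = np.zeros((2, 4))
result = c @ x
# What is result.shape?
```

(4, 5, 4)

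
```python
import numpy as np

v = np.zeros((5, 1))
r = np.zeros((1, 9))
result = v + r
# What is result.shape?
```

(5, 9)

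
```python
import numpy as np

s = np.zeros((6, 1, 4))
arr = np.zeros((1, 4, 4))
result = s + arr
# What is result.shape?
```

(6, 4, 4)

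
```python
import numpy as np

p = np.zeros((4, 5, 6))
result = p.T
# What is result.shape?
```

(6, 5, 4)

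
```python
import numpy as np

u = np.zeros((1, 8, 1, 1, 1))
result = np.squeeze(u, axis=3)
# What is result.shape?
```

(1, 8, 1, 1)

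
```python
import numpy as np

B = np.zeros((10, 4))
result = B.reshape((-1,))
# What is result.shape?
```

(40,)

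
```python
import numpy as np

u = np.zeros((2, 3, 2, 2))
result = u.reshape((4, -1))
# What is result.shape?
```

(4, 6)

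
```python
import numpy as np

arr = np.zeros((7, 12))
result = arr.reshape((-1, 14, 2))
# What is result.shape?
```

(3, 14, 2)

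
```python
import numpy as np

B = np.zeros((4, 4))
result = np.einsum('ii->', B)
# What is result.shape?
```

()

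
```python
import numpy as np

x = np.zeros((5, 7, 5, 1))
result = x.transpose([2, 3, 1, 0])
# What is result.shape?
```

(5, 1, 7, 5)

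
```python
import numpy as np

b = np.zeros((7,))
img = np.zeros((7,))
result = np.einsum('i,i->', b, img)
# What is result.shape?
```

()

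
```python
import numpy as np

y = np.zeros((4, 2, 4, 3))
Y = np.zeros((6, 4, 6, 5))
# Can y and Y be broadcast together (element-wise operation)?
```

No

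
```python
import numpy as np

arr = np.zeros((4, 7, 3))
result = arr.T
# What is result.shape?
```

(3, 7, 4)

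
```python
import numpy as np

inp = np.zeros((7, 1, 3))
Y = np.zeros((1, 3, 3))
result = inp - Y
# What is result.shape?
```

(7, 3, 3)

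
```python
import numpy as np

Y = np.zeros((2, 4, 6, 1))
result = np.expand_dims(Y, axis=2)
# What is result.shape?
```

(2, 4, 1, 6, 1)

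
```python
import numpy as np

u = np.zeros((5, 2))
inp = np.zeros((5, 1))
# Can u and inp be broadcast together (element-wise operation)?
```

Yes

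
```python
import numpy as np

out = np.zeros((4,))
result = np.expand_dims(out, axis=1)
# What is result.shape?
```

(4, 1)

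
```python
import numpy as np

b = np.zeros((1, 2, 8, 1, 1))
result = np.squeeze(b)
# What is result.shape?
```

(2, 8)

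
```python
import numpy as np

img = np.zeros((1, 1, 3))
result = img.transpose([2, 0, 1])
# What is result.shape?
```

(3, 1, 1)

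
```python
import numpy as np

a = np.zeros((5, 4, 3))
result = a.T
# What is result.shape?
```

(3, 4, 5)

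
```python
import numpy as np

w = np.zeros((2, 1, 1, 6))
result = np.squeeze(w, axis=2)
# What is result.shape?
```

(2, 1, 6)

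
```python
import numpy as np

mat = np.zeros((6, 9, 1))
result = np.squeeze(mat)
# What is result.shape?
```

(6, 9)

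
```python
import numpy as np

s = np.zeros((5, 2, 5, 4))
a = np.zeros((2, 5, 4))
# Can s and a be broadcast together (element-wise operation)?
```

Yes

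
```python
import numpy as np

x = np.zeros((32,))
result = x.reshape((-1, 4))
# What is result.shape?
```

(8, 4)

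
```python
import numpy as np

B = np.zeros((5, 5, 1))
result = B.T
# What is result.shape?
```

(1, 5, 5)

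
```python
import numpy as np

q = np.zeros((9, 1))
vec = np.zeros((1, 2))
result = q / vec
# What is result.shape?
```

(9, 2)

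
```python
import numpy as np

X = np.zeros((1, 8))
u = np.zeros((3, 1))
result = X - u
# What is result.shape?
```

(3, 8)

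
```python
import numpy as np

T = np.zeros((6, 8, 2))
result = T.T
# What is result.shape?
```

(2, 8, 6)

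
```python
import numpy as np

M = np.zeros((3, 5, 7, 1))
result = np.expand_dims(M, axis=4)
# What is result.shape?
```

(3, 5, 7, 1, 1)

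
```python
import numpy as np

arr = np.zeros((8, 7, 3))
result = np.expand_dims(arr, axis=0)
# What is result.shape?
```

(1, 8, 7, 3)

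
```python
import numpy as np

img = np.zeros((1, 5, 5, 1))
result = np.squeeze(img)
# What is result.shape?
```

(5, 5)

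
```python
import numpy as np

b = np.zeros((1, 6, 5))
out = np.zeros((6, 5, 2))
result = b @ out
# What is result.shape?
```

(6, 6, 2)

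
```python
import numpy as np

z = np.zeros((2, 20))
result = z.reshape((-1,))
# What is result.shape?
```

(40,)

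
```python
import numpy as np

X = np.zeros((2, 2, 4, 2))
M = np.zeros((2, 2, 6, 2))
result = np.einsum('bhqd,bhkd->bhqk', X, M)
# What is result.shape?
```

(2, 2, 4, 6)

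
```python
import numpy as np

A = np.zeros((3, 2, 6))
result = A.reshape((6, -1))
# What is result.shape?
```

(6, 6)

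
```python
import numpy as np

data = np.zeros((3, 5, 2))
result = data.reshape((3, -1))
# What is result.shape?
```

(3, 10)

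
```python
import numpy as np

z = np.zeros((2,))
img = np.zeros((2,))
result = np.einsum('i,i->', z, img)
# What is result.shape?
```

()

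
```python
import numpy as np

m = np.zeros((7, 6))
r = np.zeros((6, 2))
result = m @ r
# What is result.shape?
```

(7, 2)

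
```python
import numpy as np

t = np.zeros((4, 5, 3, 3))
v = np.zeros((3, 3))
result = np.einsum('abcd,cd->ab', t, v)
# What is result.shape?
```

(4, 5)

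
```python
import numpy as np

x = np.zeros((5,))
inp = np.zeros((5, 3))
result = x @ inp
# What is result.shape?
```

(3,)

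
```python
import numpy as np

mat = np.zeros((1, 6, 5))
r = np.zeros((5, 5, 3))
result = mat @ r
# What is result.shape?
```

(5, 6, 3)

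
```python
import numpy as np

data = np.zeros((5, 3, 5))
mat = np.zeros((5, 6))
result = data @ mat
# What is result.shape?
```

(5, 3, 6)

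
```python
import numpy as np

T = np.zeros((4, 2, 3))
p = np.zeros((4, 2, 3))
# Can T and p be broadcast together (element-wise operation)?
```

Yes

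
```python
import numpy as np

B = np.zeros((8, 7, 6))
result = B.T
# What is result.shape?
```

(6, 7, 8)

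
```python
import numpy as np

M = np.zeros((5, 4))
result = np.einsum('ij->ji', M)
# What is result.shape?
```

(4, 5)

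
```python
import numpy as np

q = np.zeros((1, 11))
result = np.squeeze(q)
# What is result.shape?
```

(11,)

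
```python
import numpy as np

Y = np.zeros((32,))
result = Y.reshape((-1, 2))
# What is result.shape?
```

(16, 2)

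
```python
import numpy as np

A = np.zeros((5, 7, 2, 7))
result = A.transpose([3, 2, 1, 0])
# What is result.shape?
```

(7, 2, 7, 5)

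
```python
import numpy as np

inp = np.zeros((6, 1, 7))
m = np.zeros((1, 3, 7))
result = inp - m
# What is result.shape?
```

(6, 3, 7)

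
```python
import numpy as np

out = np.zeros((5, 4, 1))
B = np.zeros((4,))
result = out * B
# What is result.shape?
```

(5, 4, 4)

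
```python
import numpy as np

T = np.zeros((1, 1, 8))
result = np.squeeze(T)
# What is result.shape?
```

(8,)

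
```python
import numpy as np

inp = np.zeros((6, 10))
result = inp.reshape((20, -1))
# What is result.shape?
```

(20, 3)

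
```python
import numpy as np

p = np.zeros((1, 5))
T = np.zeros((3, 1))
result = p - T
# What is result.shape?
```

(3, 5)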